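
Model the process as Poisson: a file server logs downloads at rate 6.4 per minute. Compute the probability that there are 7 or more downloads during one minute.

With mean μ = 6.4 per minute,
P(N ≥ 7) = 1 − P(N ≤ 6) = 1 − Σ_{j=0}^{6} e^(−μ) μ^j/j! ≈ 0.4577.

0.4577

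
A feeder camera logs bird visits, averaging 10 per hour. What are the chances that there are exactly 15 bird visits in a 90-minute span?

0.1024

Over the interval, μ = 10 × 1.5 = 15 (a 90-minute span = 1.5 hours).
P(N = 15) = e^(−μ) μ^15/15! = e^(−15) · 15^15/1307674368000 ≈ 0.1024.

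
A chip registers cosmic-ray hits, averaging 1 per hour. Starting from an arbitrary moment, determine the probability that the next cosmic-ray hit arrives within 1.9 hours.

0.8504

Inter-arrival times are exponential with rate λ = 1 per hour.
P(T ≤ 1.9) = 1 − e^(−λt) = 1 − e^(−1 × 1.9) = 1 − e^(−1.9) ≈ 0.8504.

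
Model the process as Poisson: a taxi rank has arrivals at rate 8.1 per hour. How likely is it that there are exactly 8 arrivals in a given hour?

0.1395

With mean μ = 8.1 per hour,
P(N = 8) = e^(−μ) μ^8/8! = e^(−8.1) · 8.1^8/40320 ≈ 0.1395.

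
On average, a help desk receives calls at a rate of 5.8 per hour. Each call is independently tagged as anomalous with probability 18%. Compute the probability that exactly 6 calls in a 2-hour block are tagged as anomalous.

Thinning: the calls that are tagged as anomalous themselves form a Poisson process with rate 0.18 × 5.8 = 1.044 per hour.
Over the interval, μ = 1.044 × 2 = 2.088 (a 2-hour block = 2 hours).
P(N = 6) = e^(−2.088) · 2.088^6/6! ≈ 0.0143.

0.0143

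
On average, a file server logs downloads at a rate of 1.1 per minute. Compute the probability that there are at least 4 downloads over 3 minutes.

0.4197

Over the interval, μ = 1.1 × 3 = 3.3 (3 minutes).
P(N ≥ 4) = 1 − P(N ≤ 3) = 1 − Σ_{j=0}^{3} e^(−μ) μ^j/j! ≈ 0.4197.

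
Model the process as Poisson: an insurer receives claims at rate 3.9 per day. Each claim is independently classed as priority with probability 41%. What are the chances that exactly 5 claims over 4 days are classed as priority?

Thinning: the claims that are classed as priority themselves form a Poisson process with rate 0.41 × 3.9 = 1.599 per day.
Over the interval, μ = 1.599 × 4 = 6.396 (4 days).
P(N = 5) = e^(−6.396) · 6.396^5/5! ≈ 0.1488.

0.1488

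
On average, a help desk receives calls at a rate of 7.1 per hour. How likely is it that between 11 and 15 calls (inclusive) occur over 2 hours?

Over the interval, μ = 7.1 × 2 = 14.2 (2 hours).
P(11 ≤ N ≤ 15) = Σ_{j=11}^{15} e^(−14.2) · 14.2^j/j! ≈ 0.4866.

0.4866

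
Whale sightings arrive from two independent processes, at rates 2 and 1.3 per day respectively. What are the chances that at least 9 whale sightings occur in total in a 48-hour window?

0.2204

Independent Poisson processes superpose: combined rate λ = 2 + 1.3 = 3.3 per day.
Over the interval, μ = 3.3 × 2 = 6.6 (a 48-hour window = 2 days).
P(N ≥ 9) = 1 − P(N ≤ 8) ≈ 0.2204.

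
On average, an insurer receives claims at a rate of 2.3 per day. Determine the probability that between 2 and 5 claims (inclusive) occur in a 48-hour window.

0.6295

Over the interval, μ = 2.3 × 2 = 4.6 (a 48-hour window = 2 days).
P(2 ≤ N ≤ 5) = Σ_{j=2}^{5} e^(−4.6) · 4.6^j/j! ≈ 0.6295.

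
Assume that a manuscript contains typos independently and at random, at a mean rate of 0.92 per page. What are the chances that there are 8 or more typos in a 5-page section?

0.0951

Over the interval, μ = 0.92 × 5 = 4.6 (a 5-page section = 5 pages).
P(N ≥ 8) = 1 − P(N ≤ 7) = 1 − Σ_{j=0}^{7} e^(−μ) μ^j/j! ≈ 0.0951.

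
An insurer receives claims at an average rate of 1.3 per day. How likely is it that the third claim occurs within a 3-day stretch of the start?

Over the interval, μ = 1.3 × 3 = 3.9 (a 3-day stretch = 3 days).
The third arrival falls in the interval iff at least 3 events occur there: P(S_3 ≤ t) = P(N ≥ 3) = 1 − P(N ≤ 2) ≈ 0.7469.

0.7469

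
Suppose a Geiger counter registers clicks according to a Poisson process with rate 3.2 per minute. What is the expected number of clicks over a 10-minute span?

E[N] = λt = 3.2 × 10 = 32 (a 10-minute span = 10 minutes).

32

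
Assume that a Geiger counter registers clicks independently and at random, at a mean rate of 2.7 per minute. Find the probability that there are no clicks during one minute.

0.0672

With mean μ = 2.7 per minute,
P(N = 0) = e^(−μ) μ^0/0! = e^(−2.7) · 2.7^0/1 ≈ 0.0672.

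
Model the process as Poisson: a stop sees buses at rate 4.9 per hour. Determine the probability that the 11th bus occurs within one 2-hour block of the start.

Over the interval, μ = 4.9 × 2 = 9.8 (a 2-hour block = 2 hours).
The 11th arrival falls in the interval iff at least 11 events occur there: P(S_11 ≤ t) = P(N ≥ 11) = 1 − P(N ≤ 10) ≈ 0.3920.

0.3920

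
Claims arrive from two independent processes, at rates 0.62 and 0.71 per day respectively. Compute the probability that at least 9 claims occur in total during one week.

Independent Poisson processes superpose: combined rate λ = 0.62 + 0.71 = 1.33 per day.
Over the interval, μ = 1.33 × 7 = 9.31 (a week = 7 days).
P(N ≥ 9) = 1 − P(N ≤ 8) ≈ 0.5844.

0.5844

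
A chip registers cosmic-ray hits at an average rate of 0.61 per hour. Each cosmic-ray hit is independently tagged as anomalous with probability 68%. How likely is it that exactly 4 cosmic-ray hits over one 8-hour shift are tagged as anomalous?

Thinning: the cosmic-ray hits that are tagged as anomalous themselves form a Poisson process with rate 0.68 × 0.61 = 0.4148 per hour.
Over the interval, μ = 0.4148 × 8 = 3.3184 (an 8-hour shift = 8 hours).
P(N = 4) = e^(−3.3184) · 3.3184^4/4! ≈ 0.1830.

0.1830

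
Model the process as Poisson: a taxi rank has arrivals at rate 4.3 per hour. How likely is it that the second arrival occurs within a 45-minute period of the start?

Over the interval, μ = 4.3 × 0.75 = 3.225 (a 45-minute period = 0.75 hours).
The second arrival falls in the interval iff at least 2 events occur there: P(S_2 ≤ t) = P(N ≥ 2) = 1 − P(N ≤ 1) ≈ 0.8320.

0.8320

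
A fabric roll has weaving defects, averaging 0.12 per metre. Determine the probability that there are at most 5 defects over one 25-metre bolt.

0.9161

Over the interval, μ = 0.12 × 25 = 3 (a 25-metre bolt = 25 metres).
P(N ≤ 5) = Σ_{j=0}^{5} e^(−μ) μ^j/j! ≈ 0.9161.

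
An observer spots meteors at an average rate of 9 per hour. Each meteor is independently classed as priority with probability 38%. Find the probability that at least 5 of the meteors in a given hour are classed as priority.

0.2595

Thinning: the meteors that are classed as priority themselves form a Poisson process with rate 0.38 × 9 = 3.42 per hour.
So μ = 3.42.
P(N ≥ 5) = 1 − P(N ≤ 4) ≈ 0.2595.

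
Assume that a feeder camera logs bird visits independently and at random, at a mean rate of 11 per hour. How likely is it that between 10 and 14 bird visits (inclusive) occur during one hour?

With mean μ = 11 per hour,
P(10 ≤ N ≤ 14) = Σ_{j=10}^{14} e^(−11) · 11^j/j! ≈ 0.5135.

0.5135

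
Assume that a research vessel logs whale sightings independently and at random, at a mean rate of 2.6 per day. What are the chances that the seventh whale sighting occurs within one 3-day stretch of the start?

Over the interval, μ = 2.6 × 3 = 7.8 (a 3-day stretch = 3 days).
The seventh arrival falls in the interval iff at least 7 events occur there: P(S_7 ≤ t) = P(N ≥ 7) = 1 − P(N ≤ 6) ≈ 0.6616.

0.6616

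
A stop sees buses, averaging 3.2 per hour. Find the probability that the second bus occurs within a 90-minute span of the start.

Over the interval, μ = 3.2 × 1.5 = 4.8 (a 90-minute span = 1.5 hours).
The second arrival falls in the interval iff at least 2 events occur there: P(S_2 ≤ t) = P(N ≥ 2) = 1 − P(N ≤ 1) ≈ 0.9523.

0.9523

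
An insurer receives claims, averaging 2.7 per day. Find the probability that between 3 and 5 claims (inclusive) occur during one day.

0.4496

With mean μ = 2.7 per day,
P(3 ≤ N ≤ 5) = Σ_{j=3}^{5} e^(−2.7) · 2.7^j/j! ≈ 0.4496.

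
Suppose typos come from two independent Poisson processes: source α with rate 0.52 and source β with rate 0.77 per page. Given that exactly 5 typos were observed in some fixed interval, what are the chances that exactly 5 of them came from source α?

Given the total, each event is independently from source α with probability p = λ_α/(λ_α+λ_β) = 0.52/1.29 ≈ 0.4031.
So K ~ Binomial(5, 0.52/1.29): P(K = 5) = C(5,5) · (0.52/1.29)^5 · (0.77/1.29)^0 ≈ 0.0106.

0.0106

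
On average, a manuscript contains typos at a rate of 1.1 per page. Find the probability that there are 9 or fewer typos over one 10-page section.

0.3405

Over the interval, μ = 1.1 × 10 = 11 (a 10-page section = 10 pages).
P(N ≤ 9) = Σ_{j=0}^{9} e^(−μ) μ^j/j! ≈ 0.3405.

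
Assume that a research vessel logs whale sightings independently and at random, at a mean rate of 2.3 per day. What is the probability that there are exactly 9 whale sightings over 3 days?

0.0985

Over the interval, μ = 2.3 × 3 = 6.9 (3 days).
P(N = 9) = e^(−μ) μ^9/9! = e^(−6.9) · 6.9^9/362880 ≈ 0.0985.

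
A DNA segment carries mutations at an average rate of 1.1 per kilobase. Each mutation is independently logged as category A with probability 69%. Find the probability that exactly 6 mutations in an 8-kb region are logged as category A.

0.1606

Thinning: the mutations that are logged as category A themselves form a Poisson process with rate 0.69 × 1.1 = 0.759 per kilobase.
Over the interval, μ = 0.759 × 8 = 6.072 (an 8-kb region = 8 kilobases).
P(N = 6) = e^(−6.072) · 6.072^6/6! ≈ 0.1606.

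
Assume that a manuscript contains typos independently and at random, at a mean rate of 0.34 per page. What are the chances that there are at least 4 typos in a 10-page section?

Over the interval, μ = 0.34 × 10 = 3.4 (a 10-page section = 10 pages).
P(N ≥ 4) = 1 − P(N ≤ 3) = 1 − Σ_{j=0}^{3} e^(−μ) μ^j/j! ≈ 0.4416.

0.4416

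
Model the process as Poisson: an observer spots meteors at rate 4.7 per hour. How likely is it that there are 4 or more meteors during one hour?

With mean μ = 4.7 per hour,
P(N ≥ 4) = 1 − P(N ≤ 3) = 1 − Σ_{j=0}^{3} e^(−μ) μ^j/j! ≈ 0.6903.

0.6903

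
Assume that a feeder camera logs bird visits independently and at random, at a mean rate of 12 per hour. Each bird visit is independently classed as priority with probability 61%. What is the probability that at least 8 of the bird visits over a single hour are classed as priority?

0.4489

Thinning: the bird visits that are classed as priority themselves form a Poisson process with rate 0.61 × 12 = 7.32 per hour.
So μ = 7.32.
P(N ≥ 8) = 1 − P(N ≤ 7) ≈ 0.4489.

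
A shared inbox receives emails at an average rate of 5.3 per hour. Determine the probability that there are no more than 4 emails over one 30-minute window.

Over the interval, μ = 5.3 × 0.5 = 2.65 (a 30-minute window = 0.5 hours).
P(N ≤ 4) = Σ_{j=0}^{4} e^(−μ) μ^j/j! ≈ 0.8703.

0.8703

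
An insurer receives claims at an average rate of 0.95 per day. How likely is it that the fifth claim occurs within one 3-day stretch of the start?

Over the interval, μ = 0.95 × 3 = 2.85 (a 3-day stretch = 3 days).
The fifth arrival falls in the interval iff at least 5 events occur there: P(S_5 ≤ t) = P(N ≥ 5) = 1 − P(N ≤ 4) ≈ 0.1602.

0.1602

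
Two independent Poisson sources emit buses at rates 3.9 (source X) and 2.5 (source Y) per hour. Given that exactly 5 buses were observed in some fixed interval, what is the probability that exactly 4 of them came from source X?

0.2693

Given the total, each event is independently from source X with probability p = λ_X/(λ_X+λ_Y) = 3.9/6.4 ≈ 0.6094.
So K ~ Binomial(5, 3.9/6.4): P(K = 4) = C(5,4) · (3.9/6.4)^4 · (2.5/6.4)^1 ≈ 0.2693.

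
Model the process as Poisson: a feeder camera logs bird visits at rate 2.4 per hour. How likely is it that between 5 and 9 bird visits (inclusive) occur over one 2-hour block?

0.4986

Over the interval, μ = 2.4 × 2 = 4.8 (a 2-hour block = 2 hours).
P(5 ≤ N ≤ 9) = Σ_{j=5}^{9} e^(−4.8) · 4.8^j/j! ≈ 0.4986.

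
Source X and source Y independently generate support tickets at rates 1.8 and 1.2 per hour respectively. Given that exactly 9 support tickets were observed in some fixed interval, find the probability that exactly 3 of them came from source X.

Given the total, each event is independently from source X with probability p = λ_X/(λ_X+λ_Y) = 1.8/3 = 0.6000.
So K ~ Binomial(9, 1.8/3): P(K = 3) = C(9,3) · (1.8/3)^3 · (1.2/3)^6 ≈ 0.0743.

0.0743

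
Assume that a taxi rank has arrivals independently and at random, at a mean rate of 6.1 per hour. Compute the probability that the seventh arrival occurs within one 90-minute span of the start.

0.8065

Over the interval, μ = 6.1 × 1.5 = 9.15 (a 90-minute span = 1.5 hours).
The seventh arrival falls in the interval iff at least 7 events occur there: P(S_7 ≤ t) = P(N ≥ 7) = 1 − P(N ≤ 6) ≈ 0.8065.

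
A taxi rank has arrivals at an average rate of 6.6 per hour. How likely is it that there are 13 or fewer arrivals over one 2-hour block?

0.5511

Over the interval, μ = 6.6 × 2 = 13.2 (a 2-hour block = 2 hours).
P(N ≤ 13) = Σ_{j=0}^{13} e^(−μ) μ^j/j! ≈ 0.5511.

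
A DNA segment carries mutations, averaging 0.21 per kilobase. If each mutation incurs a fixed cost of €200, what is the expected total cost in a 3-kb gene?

E[N] = 0.21 × 3 = 0.63 (a 3-kb gene = 3 kilobases); E[cost] = 0.63 × €200 = €126.

€126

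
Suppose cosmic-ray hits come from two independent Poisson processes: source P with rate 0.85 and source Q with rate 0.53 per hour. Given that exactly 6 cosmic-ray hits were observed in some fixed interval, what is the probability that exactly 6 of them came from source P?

0.0546

Given the total, each event is independently from source P with probability p = λ_P/(λ_P+λ_Q) = 0.85/1.38 ≈ 0.6159.
So K ~ Binomial(6, 0.85/1.38): P(K = 6) = C(6,6) · (0.85/1.38)^6 · (0.53/1.38)^0 ≈ 0.0546.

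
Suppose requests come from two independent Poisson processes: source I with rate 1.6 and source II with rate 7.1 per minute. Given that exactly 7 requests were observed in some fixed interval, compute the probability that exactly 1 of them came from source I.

Given the total, each event is independently from source I with probability p = λ_I/(λ_I+λ_II) = 1.6/8.7 ≈ 0.1839.
So K ~ Binomial(7, 1.6/8.7): P(K = 1) = C(7,1) · (1.6/8.7)^1 · (7.1/8.7)^6 ≈ 0.3803.

0.3803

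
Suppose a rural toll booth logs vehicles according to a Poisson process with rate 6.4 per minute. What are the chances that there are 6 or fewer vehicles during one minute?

With mean μ = 6.4 per minute,
P(N ≤ 6) = Σ_{j=0}^{6} e^(−μ) μ^j/j! ≈ 0.5423.

0.5423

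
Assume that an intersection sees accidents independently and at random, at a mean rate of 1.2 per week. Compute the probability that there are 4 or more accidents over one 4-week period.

0.7058

Over the interval, μ = 1.2 × 4 = 4.8 (a 4-week period = 4 weeks).
P(N ≥ 4) = 1 − P(N ≤ 3) = 1 − Σ_{j=0}^{3} e^(−μ) μ^j/j! ≈ 0.7058.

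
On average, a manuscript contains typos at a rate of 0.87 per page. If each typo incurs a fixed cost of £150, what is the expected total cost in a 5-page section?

E[N] = 0.87 × 5 = 4.35 (a 5-page section = 5 pages); E[cost] = 4.35 × £150 = £652.5.

£652.5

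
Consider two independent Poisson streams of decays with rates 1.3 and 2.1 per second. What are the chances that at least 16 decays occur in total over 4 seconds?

Independent Poisson processes superpose: combined rate λ = 1.3 + 2.1 = 3.4 per second.
Over the interval, μ = 3.4 × 4 = 13.6 (4 seconds).
P(N ≥ 16) = 1 − P(N ≤ 15) ≈ 0.2917.

0.2917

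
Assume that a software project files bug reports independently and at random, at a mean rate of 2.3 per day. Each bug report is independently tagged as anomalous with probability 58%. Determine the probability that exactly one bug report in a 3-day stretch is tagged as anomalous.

0.0732

Thinning: the bug reports that are tagged as anomalous themselves form a Poisson process with rate 0.58 × 2.3 = 1.334 per day.
Over the interval, μ = 1.334 × 3 = 4.002 (a 3-day stretch = 3 days).
P(N = 1) = e^(−4.002) · 4.002^1/1! ≈ 0.0732.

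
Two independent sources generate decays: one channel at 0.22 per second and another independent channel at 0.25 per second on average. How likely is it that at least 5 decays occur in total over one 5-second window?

Independent Poisson processes superpose: combined rate λ = 0.22 + 0.25 = 0.47 per second.
Over the interval, μ = 0.47 × 5 = 2.35 (a 5-second window = 5 seconds).
P(N ≥ 5) = 1 − P(N ≤ 4) ≈ 0.0897.

0.0897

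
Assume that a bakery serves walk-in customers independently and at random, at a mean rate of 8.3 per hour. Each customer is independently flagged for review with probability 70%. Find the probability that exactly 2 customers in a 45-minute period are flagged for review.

Thinning: the customers that are flagged for review themselves form a Poisson process with rate 0.7 × 8.3 = 5.81 per hour.
Over the interval, μ = 5.81 × 0.75 = 4.3575 (a 45-minute period = 0.75 hours).
P(N = 2) = e^(−4.3575) · 4.3575^2/2! ≈ 0.1216.

0.1216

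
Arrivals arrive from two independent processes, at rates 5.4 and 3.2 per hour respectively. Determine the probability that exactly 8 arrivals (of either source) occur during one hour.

Independent Poisson processes superpose: combined rate λ = 5.4 + 3.2 = 8.6 per hour.
So μ = 8.6.
P(N = 8) = e^(−8.6) · 8.6^8/8! ≈ 0.1366.

0.1366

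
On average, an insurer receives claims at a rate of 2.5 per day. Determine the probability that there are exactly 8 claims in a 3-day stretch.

0.1373

Over the interval, μ = 2.5 × 3 = 7.5 (a 3-day stretch = 3 days).
P(N = 8) = e^(−μ) μ^8/8! = e^(−7.5) · 7.5^8/40320 ≈ 0.1373.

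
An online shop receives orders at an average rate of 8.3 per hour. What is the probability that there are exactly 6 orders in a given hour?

0.1128

With mean μ = 8.3 per hour,
P(N = 6) = e^(−μ) μ^6/6! = e^(−8.3) · 8.3^6/720 ≈ 0.1128.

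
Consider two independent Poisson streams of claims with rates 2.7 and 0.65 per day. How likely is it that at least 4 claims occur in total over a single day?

0.4307

Independent Poisson processes superpose: combined rate λ = 2.7 + 0.65 = 3.35 per day.
So μ = 3.35.
P(N ≥ 4) = 1 − P(N ≤ 3) ≈ 0.4307.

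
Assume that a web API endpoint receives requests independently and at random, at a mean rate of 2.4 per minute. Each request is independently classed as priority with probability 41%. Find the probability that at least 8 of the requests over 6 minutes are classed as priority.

Thinning: the requests that are classed as priority themselves form a Poisson process with rate 0.41 × 2.4 = 0.984 per minute.
Over the interval, μ = 0.984 × 6 = 5.904 (6 minutes).
P(N ≥ 8) = 1 − P(N ≤ 7) ≈ 0.2429.

0.2429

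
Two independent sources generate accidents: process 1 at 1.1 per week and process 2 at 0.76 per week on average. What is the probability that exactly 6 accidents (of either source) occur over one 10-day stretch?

Independent Poisson processes superpose: combined rate λ = 1.1 + 0.76 = 1.86 per week.
Over the interval, μ = 1.86 × 10/7 ≈ 2.65714 (a 10-day stretch = 10/7 weeks).
P(N = 6) = e^(−2.65714) · 2.65714^6/6! ≈ 0.0343.

0.0343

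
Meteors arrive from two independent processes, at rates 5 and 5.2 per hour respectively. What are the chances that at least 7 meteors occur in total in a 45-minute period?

0.6420

Independent Poisson processes superpose: combined rate λ = 5 + 5.2 = 10.2 per hour.
Over the interval, μ = 10.2 × 0.75 = 7.65 (a 45-minute period = 0.75 hours).
P(N ≥ 7) = 1 − P(N ≤ 6) ≈ 0.6420.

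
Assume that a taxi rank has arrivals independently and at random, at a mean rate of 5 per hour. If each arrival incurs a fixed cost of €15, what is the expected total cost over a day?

E[N] = 5 × 24 = 120 (a day = 24 hours); E[cost] = 120 × €15 = €1800.

€1800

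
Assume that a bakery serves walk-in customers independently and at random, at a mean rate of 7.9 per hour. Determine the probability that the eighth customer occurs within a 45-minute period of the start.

Over the interval, μ = 7.9 × 0.75 = 5.925 (a 45-minute period = 0.75 hours).
The eighth arrival falls in the interval iff at least 8 events occur there: P(S_8 ≤ t) = P(N ≥ 8) = 1 − P(N ≤ 7) ≈ 0.2458.

0.2458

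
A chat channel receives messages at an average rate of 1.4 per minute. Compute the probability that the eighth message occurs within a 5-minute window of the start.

Over the interval, μ = 1.4 × 5 = 7 (a 5-minute window = 5 minutes).
The eighth arrival falls in the interval iff at least 8 events occur there: P(S_8 ≤ t) = P(N ≥ 8) = 1 − P(N ≤ 7) ≈ 0.4013.

0.4013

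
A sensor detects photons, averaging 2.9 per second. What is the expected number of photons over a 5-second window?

E[N] = λt = 2.9 × 5 = 14.5 (a 5-second window = 5 seconds).

14.5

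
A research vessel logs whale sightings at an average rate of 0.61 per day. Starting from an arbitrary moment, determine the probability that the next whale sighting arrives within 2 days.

0.7048

Inter-arrival times are exponential with rate λ = 0.61 per day.
P(T ≤ 2) = 1 − e^(−λt) = 1 − e^(−0.61 × 2) = 1 − e^(−1.22) ≈ 0.7048.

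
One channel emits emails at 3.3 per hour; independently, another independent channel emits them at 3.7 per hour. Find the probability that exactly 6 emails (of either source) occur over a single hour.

Independent Poisson processes superpose: combined rate λ = 3.3 + 3.7 = 7 per hour.
So μ = 7.
P(N = 6) = e^(−7) · 7^6/6! ≈ 0.1490.

0.1490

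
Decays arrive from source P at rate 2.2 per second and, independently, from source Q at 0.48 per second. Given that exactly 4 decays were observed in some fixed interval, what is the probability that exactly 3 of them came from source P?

0.3963

Given the total, each event is independently from source P with probability p = λ_P/(λ_P+λ_Q) = 2.2/2.68 ≈ 0.8209.
So K ~ Binomial(4, 2.2/2.68): P(K = 3) = C(4,3) · (2.2/2.68)^3 · (0.48/2.68)^1 ≈ 0.3963.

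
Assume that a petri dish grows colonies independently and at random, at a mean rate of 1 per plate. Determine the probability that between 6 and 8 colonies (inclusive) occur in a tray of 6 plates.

0.4016

Over the interval, μ = 1 × 6 = 6 (a tray of 6 plates = 6 plates).
P(6 ≤ N ≤ 8) = Σ_{j=6}^{8} e^(−6) · 6^j/j! ≈ 0.4016.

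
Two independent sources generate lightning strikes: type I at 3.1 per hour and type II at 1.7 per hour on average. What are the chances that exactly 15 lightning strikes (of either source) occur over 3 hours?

Independent Poisson processes superpose: combined rate λ = 3.1 + 1.7 = 4.8 per hour.
Over the interval, μ = 4.8 × 3 = 14.4 (3 hours).
P(N = 15) = e^(−14.4) · 14.4^15/15! ≈ 0.1012.

0.1012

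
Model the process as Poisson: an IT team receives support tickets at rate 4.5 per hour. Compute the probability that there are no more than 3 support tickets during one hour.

0.3423

With mean μ = 4.5 per hour,
P(N ≤ 3) = Σ_{j=0}^{3} e^(−μ) μ^j/j! ≈ 0.3423.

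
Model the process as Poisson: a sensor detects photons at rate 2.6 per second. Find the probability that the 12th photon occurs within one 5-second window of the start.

Over the interval, μ = 2.6 × 5 = 13 (a 5-second window = 5 seconds).
The 12th arrival falls in the interval iff at least 12 events occur there: P(S_12 ≤ t) = P(N ≥ 12) = 1 − P(N ≤ 11) ≈ 0.6468.

0.6468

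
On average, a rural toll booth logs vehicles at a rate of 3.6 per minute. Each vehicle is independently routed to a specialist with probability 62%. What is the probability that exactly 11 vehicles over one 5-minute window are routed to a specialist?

0.1192

Thinning: the vehicles that are routed to a specialist themselves form a Poisson process with rate 0.62 × 3.6 = 2.232 per minute.
Over the interval, μ = 2.232 × 5 = 11.16 (a 5-minute window = 5 minutes).
P(N = 11) = e^(−11.16) · 11.16^11/11! ≈ 0.1192.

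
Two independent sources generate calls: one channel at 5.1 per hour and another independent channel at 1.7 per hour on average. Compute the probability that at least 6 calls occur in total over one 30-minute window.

0.1295

Independent Poisson processes superpose: combined rate λ = 5.1 + 1.7 = 6.8 per hour.
Over the interval, μ = 6.8 × 0.5 = 3.4 (a 30-minute window = 0.5 hours).
P(N ≥ 6) = 1 − P(N ≤ 5) ≈ 0.1295.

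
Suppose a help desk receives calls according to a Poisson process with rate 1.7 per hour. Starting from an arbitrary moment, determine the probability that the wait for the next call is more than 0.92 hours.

0.2093

The wait for the next event is exponential with rate λ = 1.7 per hour.
P(T > 0.92) = e^(−λt) = e^(−1.7 × 0.92) = e^(−1.564) ≈ 0.2093.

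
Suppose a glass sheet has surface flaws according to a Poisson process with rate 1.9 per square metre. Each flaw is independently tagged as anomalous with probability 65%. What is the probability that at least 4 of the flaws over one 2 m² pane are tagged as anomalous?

0.2360

Thinning: the flaws that are tagged as anomalous themselves form a Poisson process with rate 0.65 × 1.9 = 1.235 per square metre.
Over the interval, μ = 1.235 × 2 = 2.47 (a 2 m² pane = 2 square metres).
P(N ≥ 4) = 1 − P(N ≤ 3) ≈ 0.2360.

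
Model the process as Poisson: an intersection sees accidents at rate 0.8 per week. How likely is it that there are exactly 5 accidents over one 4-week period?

Over the interval, μ = 0.8 × 4 = 3.2 (a 4-week period = 4 weeks).
P(N = 5) = e^(−μ) μ^5/5! = e^(−3.2) · 3.2^5/120 ≈ 0.1140.

0.1140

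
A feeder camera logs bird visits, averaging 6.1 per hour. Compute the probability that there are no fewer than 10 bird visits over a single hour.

With mean μ = 6.1 per hour,
P(N ≥ 10) = 1 − P(N ≤ 9) = 1 − Σ_{j=0}^{9} e^(−μ) μ^j/j! ≈ 0.0910.

0.0910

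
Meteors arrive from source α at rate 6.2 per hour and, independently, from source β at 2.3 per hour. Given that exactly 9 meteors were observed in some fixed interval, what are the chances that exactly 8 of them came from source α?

0.1951

Given the total, each event is independently from source α with probability p = λ_α/(λ_α+λ_β) = 6.2/8.5 ≈ 0.7294.
So K ~ Binomial(9, 6.2/8.5): P(K = 8) = C(9,8) · (6.2/8.5)^8 · (2.3/8.5)^1 ≈ 0.1951.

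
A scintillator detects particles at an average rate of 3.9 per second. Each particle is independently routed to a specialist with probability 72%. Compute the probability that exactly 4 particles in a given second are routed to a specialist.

0.1563

Thinning: the particles that are routed to a specialist themselves form a Poisson process with rate 0.72 × 3.9 = 2.808 per second.
So μ = 2.808.
P(N = 4) = e^(−2.808) · 2.808^4/4! ≈ 0.1563.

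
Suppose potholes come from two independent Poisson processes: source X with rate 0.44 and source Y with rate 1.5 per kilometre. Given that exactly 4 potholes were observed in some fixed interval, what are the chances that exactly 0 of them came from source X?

Given the total, each event is independently from source X with probability p = λ_X/(λ_X+λ_Y) = 0.44/1.94 ≈ 0.2268.
So K ~ Binomial(4, 0.44/1.94): P(K = 0) = C(4,0) · (0.44/1.94)^0 · (1.5/1.94)^4 ≈ 0.3574.

0.3574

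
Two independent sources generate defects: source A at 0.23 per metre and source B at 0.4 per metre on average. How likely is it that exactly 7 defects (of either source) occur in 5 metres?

Independent Poisson processes superpose: combined rate λ = 0.23 + 0.4 = 0.63 per metre.
Over the interval, μ = 0.63 × 5 = 3.15 (5 metres).
P(N = 7) = e^(−3.15) · 3.15^7/7! ≈ 0.0262.

0.0262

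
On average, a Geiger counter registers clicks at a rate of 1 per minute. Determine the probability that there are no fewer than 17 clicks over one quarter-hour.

Over the interval, μ = 1 × 15 = 15 (a quarter-hour = 15 minutes).
P(N ≥ 17) = 1 − P(N ≤ 16) = 1 − Σ_{j=0}^{16} e^(−μ) μ^j/j! ≈ 0.3359.

0.3359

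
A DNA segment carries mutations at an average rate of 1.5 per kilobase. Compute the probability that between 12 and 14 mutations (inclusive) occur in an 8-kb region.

0.3104

Over the interval, μ = 1.5 × 8 = 12 (an 8-kb region = 8 kilobases).
P(12 ≤ N ≤ 14) = Σ_{j=12}^{14} e^(−12) · 12^j/j! ≈ 0.3104.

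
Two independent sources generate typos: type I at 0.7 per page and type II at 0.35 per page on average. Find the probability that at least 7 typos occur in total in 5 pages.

0.2752

Independent Poisson processes superpose: combined rate λ = 0.7 + 0.35 = 1.05 per page.
Over the interval, μ = 1.05 × 5 = 5.25 (5 pages).
P(N ≥ 7) = 1 − P(N ≤ 6) ≈ 0.2752.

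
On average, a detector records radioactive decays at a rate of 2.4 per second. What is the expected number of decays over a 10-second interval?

E[N] = λt = 2.4 × 10 = 24 (a 10-second interval = 10 seconds).

24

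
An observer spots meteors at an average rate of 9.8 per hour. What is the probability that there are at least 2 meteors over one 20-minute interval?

0.8373

Over the interval, μ = 9.8 × 1/3 ≈ 3.26667 (a 20-minute interval = 1/3 hours).
P(N ≥ 2) = 1 − P(N ≤ 1) = 1 − Σ_{j=0}^{1} e^(−μ) μ^j/j! ≈ 0.8373.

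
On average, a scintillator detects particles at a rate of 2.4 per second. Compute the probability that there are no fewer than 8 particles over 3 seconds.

Over the interval, μ = 2.4 × 3 = 7.2 (3 seconds).
P(N ≥ 8) = 1 − P(N ≤ 7) = 1 − Σ_{j=0}^{7} e^(−μ) μ^j/j! ≈ 0.4311.

0.4311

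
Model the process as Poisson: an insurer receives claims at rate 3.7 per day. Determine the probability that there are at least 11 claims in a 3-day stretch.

0.5520

Over the interval, μ = 3.7 × 3 = 11.1 (a 3-day stretch = 3 days).
P(N ≥ 11) = 1 − P(N ≤ 10) = 1 − Σ_{j=0}^{10} e^(−μ) μ^j/j! ≈ 0.5520.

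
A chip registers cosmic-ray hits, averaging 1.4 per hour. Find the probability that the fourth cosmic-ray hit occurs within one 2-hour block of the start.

0.3081

Over the interval, μ = 1.4 × 2 = 2.8 (a 2-hour block = 2 hours).
The fourth arrival falls in the interval iff at least 4 events occur there: P(S_4 ≤ t) = P(N ≥ 4) = 1 − P(N ≤ 3) ≈ 0.3081.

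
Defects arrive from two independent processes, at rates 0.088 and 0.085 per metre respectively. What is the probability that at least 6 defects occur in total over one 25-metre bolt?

0.2675

Independent Poisson processes superpose: combined rate λ = 0.088 + 0.085 = 0.173 per metre.
Over the interval, μ = 0.173 × 25 = 4.325 (a 25-metre bolt = 25 metres).
P(N ≥ 6) = 1 − P(N ≤ 5) ≈ 0.2675.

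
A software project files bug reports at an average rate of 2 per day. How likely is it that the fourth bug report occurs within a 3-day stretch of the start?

0.8488

Over the interval, μ = 2 × 3 = 6 (a 3-day stretch = 3 days).
The fourth arrival falls in the interval iff at least 4 events occur there: P(S_4 ≤ t) = P(N ≥ 4) = 1 − P(N ≤ 3) ≈ 0.8488.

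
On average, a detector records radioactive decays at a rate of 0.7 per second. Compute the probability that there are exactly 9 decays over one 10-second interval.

0.1014

Over the interval, μ = 0.7 × 10 = 7 (a 10-second interval = 10 seconds).
P(N = 9) = e^(−μ) μ^9/9! = e^(−7) · 7^9/362880 ≈ 0.1014.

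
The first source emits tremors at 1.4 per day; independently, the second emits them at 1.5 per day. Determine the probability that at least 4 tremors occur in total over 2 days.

0.8300

Independent Poisson processes superpose: combined rate λ = 1.4 + 1.5 = 2.9 per day.
Over the interval, μ = 2.9 × 2 = 5.8 (2 days).
P(N ≥ 4) = 1 − P(N ≤ 3) ≈ 0.8300.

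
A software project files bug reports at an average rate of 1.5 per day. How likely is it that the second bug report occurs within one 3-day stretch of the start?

Over the interval, μ = 1.5 × 3 = 4.5 (a 3-day stretch = 3 days).
The second arrival falls in the interval iff at least 2 events occur there: P(S_2 ≤ t) = P(N ≥ 2) = 1 − P(N ≤ 1) ≈ 0.9389.

0.9389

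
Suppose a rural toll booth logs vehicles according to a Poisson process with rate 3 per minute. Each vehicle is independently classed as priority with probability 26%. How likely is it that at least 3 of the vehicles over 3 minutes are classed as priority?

Thinning: the vehicles that are classed as priority themselves form a Poisson process with rate 0.26 × 3 = 0.78 per minute.
Over the interval, μ = 0.78 × 3 = 2.34 (3 minutes).
P(N ≥ 3) = 1 − P(N ≤ 2) ≈ 0.4145.

0.4145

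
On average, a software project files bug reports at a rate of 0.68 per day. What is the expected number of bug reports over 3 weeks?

E[N] = λt = 0.68 × 21 = 14.28 (3 weeks = 21 days).

14.28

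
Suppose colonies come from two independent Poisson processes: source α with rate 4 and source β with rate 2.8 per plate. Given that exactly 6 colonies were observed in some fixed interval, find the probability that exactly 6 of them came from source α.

0.0414

Given the total, each event is independently from source α with probability p = λ_α/(λ_α+λ_β) = 4/6.8 ≈ 0.5882.
So K ~ Binomial(6, 4/6.8): P(K = 6) = C(6,6) · (4/6.8)^6 · (2.8/6.8)^0 ≈ 0.0414.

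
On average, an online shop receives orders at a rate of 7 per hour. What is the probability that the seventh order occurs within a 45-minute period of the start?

Over the interval, μ = 7 × 0.75 = 5.25 (a 45-minute period = 0.75 hours).
The seventh arrival falls in the interval iff at least 7 events occur there: P(S_7 ≤ t) = P(N ≥ 7) = 1 − P(N ≤ 6) ≈ 0.2752.

0.2752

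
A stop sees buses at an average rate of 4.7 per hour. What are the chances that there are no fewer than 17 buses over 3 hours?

0.2528

Over the interval, μ = 4.7 × 3 = 14.1 (3 hours).
P(N ≥ 17) = 1 − P(N ≤ 16) = 1 − Σ_{j=0}^{16} e^(−μ) μ^j/j! ≈ 0.2528.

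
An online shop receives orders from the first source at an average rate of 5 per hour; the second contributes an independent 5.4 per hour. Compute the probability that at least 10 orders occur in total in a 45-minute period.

0.2589

Independent Poisson processes superpose: combined rate λ = 5 + 5.4 = 10.4 per hour.
Over the interval, μ = 10.4 × 0.75 = 7.8 (a 45-minute period = 0.75 hours).
P(N ≥ 10) = 1 − P(N ≤ 9) ≈ 0.2589.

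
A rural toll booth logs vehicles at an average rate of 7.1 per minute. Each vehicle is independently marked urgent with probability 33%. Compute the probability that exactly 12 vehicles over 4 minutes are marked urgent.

0.0816

Thinning: the vehicles that are marked urgent themselves form a Poisson process with rate 0.33 × 7.1 = 2.343 per minute.
Over the interval, μ = 2.343 × 4 = 9.372 (4 minutes).
P(N = 12) = e^(−9.372) · 9.372^12/12! ≈ 0.0816.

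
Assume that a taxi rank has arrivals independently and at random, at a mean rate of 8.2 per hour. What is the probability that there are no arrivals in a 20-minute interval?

Over the interval, μ = 8.2 × 1/3 ≈ 2.73333 (a 20-minute interval = 1/3 hours).
P(N = 0) = e^(−μ) μ^0/0! = e^(−2.73333) · 2.73333^0/1 ≈ 0.0650.

0.0650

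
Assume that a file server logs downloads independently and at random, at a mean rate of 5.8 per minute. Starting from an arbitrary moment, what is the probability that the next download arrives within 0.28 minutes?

Inter-arrival times are exponential with rate λ = 5.8 per minute.
P(T ≤ 0.28) = 1 − e^(−λt) = 1 − e^(−5.8 × 0.28) = 1 − e^(−1.624) ≈ 0.8029.

0.8029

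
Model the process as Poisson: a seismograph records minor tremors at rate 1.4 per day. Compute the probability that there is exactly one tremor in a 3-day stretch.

Over the interval, μ = 1.4 × 3 = 4.2 (a 3-day stretch = 3 days).
P(N = 1) = e^(−μ) μ^1/1! = e^(−4.2) · 4.2^1/1 ≈ 0.0630.

0.0630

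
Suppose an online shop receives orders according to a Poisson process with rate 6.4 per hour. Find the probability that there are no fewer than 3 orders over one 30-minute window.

Over the interval, μ = 6.4 × 0.5 = 3.2 (a 30-minute window = 0.5 hours).
P(N ≥ 3) = 1 − P(N ≤ 2) = 1 − Σ_{j=0}^{2} e^(−μ) μ^j/j! ≈ 0.6201.

0.6201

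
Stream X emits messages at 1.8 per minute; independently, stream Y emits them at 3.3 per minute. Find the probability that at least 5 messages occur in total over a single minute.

0.5769

Independent Poisson processes superpose: combined rate λ = 1.8 + 3.3 = 5.1 per minute.
So μ = 5.1.
P(N ≥ 5) = 1 − P(N ≤ 4) ≈ 0.5769.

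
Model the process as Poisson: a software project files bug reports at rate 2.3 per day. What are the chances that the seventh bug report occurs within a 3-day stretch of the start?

0.5353

Over the interval, μ = 2.3 × 3 = 6.9 (a 3-day stretch = 3 days).
The seventh arrival falls in the interval iff at least 7 events occur there: P(S_7 ≤ t) = P(N ≥ 7) = 1 − P(N ≤ 6) ≈ 0.5353.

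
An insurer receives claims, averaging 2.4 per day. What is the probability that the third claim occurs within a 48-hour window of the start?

Over the interval, μ = 2.4 × 2 = 4.8 (a 48-hour window = 2 days).
The third arrival falls in the interval iff at least 3 events occur there: P(S_3 ≤ t) = P(N ≥ 3) = 1 − P(N ≤ 2) ≈ 0.8575.

0.8575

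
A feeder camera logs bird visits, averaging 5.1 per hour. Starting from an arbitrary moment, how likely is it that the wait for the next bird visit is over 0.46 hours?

0.0958

The wait for the next event is exponential with rate λ = 5.1 per hour.
P(T > 0.46) = e^(−λt) = e^(−5.1 × 0.46) = e^(−2.346) ≈ 0.0958.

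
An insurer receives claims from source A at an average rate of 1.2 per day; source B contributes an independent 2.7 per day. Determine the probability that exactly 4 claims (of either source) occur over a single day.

Independent Poisson processes superpose: combined rate λ = 1.2 + 2.7 = 3.9 per day.
So μ = 3.9.
P(N = 4) = e^(−3.9) · 3.9^4/4! ≈ 0.1951.

0.1951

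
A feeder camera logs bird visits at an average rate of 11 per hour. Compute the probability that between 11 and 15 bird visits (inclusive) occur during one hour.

0.4475

With mean μ = 11 per hour,
P(11 ≤ N ≤ 15) = Σ_{j=11}^{15} e^(−11) · 11^j/j! ≈ 0.4475.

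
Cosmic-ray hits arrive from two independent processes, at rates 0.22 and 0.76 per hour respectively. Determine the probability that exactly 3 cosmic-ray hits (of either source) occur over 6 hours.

0.0947

Independent Poisson processes superpose: combined rate λ = 0.22 + 0.76 = 0.98 per hour.
Over the interval, μ = 0.98 × 6 = 5.88 (6 hours).
P(N = 3) = e^(−5.88) · 5.88^3/3! ≈ 0.0947.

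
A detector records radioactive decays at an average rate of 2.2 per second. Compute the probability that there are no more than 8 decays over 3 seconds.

0.7796

Over the interval, μ = 2.2 × 3 = 6.6 (3 seconds).
P(N ≤ 8) = Σ_{j=0}^{8} e^(−μ) μ^j/j! ≈ 0.7796.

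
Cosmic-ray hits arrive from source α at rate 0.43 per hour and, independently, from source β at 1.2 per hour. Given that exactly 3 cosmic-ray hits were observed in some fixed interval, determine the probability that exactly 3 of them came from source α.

0.0184

Given the total, each event is independently from source α with probability p = λ_α/(λ_α+λ_β) = 0.43/1.63 ≈ 0.2638.
So K ~ Binomial(3, 0.43/1.63): P(K = 3) = C(3,3) · (0.43/1.63)^3 · (1.2/1.63)^0 ≈ 0.0184.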